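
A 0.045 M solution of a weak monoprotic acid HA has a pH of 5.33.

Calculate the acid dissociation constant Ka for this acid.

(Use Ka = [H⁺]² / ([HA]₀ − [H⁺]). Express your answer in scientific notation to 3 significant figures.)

[H⁺] = 10^(−pH) = 10^(−5.33) = 4.677e-06 M. For HA ⇌ H⁺ + A⁻, Ka = [H⁺][A⁻]/[HA] = [H⁺]² / ([HA]₀ − [H⁺]) = (4.677e-06)² / (0.045 − 4.677e-06) = 4.86e-10.

K_a = 4.86e-10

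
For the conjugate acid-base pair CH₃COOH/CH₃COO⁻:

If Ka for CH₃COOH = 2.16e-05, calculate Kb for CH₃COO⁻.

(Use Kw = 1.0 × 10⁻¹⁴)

For a conjugate pair Ka × Kb = Kw, so Kb = Kw/Ka = 1.0 × 10⁻¹⁴ / 2.16e-05 = 4.63e-10.

K_b = 4.63e-10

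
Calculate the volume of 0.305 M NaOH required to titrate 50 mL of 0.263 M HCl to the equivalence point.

At equivalence: moles acid = moles base. moles HCl = 0.263 × 50/1000 = 0.01315 mol. V_base = moles / 0.305 × 1000 = 43.1 mL.

V_{base} = 43.1 mL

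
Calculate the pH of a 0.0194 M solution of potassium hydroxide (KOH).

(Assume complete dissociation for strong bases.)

[OH⁻] = 0.0194 M for strong base. pOH = -log[OH⁻] = 1.71, pH = 14 - pOH

pH = 12.29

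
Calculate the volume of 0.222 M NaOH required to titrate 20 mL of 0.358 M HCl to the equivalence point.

At equivalence: moles acid = moles base. moles HCl = 0.358 × 20/1000 = 0.00716 mol. V_base = moles / 0.222 × 1000 = 32.3 mL.

V_{base} = 32.3 mL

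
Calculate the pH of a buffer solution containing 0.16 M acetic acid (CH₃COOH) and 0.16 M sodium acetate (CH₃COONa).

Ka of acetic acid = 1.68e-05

pKa = -log(1.68e-05) = 4.77. pH = pKa + log([A⁻]/[HA]) = 4.77 + log(0.16/0.16)

pH = 4.77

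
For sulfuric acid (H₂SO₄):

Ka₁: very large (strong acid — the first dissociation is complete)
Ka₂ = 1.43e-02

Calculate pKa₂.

pKa₂ = -log(Ka₂) = -log(1.43e-02) = 1.84.

pK_{a2} = 1.84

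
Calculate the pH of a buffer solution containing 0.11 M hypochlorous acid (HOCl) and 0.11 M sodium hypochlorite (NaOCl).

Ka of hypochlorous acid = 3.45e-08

pKa = -log(3.45e-08) = 7.46. pH = pKa + log([A⁻]/[HA]) = 7.46 + log(0.11/0.11)

pH = 7.46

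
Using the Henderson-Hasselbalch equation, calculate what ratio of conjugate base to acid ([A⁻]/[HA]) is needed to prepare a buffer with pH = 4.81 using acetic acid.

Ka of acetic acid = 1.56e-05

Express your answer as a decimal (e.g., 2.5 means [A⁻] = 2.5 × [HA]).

pKa = -log(1.56e-05) = 4.8069. pH = pKa + log([A⁻]/[HA]), so log([A⁻]/[HA]) = pH − pKa = 4.81 − 4.8069 = 0.0031. [A⁻]/[HA] = 10^(0.0031) = 1.01

[A⁻]/[HA] = 1.01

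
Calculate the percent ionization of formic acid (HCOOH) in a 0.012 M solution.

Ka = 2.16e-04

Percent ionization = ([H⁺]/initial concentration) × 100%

Using Ka equilibrium: x² + Ka×x - Ka×C = 0. Solving: [H⁺] = 1.5056e-03. Percent = (1.5056e-03/0.012) × 100

Percent ionization = 12.5%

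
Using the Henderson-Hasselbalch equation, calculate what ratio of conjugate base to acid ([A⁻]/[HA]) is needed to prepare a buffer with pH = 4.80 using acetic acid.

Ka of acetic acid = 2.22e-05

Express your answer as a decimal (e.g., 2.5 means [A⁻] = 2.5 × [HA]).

pKa = -log(2.22e-05) = 4.6536. pH = pKa + log([A⁻]/[HA]), so log([A⁻]/[HA]) = pH − pKa = 4.80 − 4.6536 = 0.1464. [A⁻]/[HA] = 10^(0.1464) = 1.40

[A⁻]/[HA] = 1.40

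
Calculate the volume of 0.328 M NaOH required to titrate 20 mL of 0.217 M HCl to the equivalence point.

At equivalence: moles acid = moles base. moles HCl = 0.217 × 20/1000 = 0.00434 mol. V_base = moles / 0.328 × 1000 = 13.2 mL.

V_{base} = 13.2 mL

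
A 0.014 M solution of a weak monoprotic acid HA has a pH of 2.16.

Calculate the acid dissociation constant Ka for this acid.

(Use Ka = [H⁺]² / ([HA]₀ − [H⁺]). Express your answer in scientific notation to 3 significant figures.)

[H⁺] = 10^(−pH) = 10^(−2.16) = 6.918e-03 M. For HA ⇌ H⁺ + A⁻, Ka = [H⁺][A⁻]/[HA] = [H⁺]² / ([HA]₀ − [H⁺]) = (6.918e-03)² / (0.014 − 6.918e-03) = 6.76e-03.

K_a = 6.76e-03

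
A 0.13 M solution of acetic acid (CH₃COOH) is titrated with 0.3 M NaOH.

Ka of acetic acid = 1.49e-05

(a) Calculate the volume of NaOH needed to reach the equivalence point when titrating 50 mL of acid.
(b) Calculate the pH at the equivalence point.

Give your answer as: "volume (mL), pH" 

moles acid = 0.13 × 50/1000 = 0.0065 mol; V_base = moles/0.3 × 1000 = 21.7 mL. At equivalence only the conjugate base is present: [A⁻] = 0.0065/0.072 = 9.0698e-02 M. Kb = Kw/Ka = 6.71e-10; [OH⁻] = √(Kb × [A⁻]) = 7.8020e-06; pOH = 5.11; pH = 14 - pOH = 8.89.

V = 21.7 mL, pH = 8.89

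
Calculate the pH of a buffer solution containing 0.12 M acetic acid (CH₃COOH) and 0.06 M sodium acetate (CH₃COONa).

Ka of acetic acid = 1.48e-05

pKa = -log(1.48e-05) = 4.83. pH = pKa + log([A⁻]/[HA]) = 4.83 + log(0.06/0.12)

pH = 4.53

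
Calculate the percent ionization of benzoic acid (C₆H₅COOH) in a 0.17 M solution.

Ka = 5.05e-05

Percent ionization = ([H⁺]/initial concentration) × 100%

Using Ka equilibrium: x² + Ka×x - Ka×C = 0. Solving: [H⁺] = 2.9049e-03. Percent = (2.9049e-03/0.17) × 100

Percent ionization = 1.71%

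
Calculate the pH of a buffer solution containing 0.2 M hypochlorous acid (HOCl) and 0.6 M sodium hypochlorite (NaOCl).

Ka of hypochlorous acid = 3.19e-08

pKa = -log(3.19e-08) = 7.50. pH = pKa + log([A⁻]/[HA]) = 7.50 + log(0.6/0.2)

pH = 7.97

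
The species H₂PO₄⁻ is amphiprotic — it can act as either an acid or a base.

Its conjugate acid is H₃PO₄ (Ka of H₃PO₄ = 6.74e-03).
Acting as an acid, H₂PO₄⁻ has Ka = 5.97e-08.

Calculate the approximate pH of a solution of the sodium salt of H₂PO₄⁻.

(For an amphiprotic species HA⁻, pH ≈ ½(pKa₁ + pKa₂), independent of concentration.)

pKa₁ = -log(6.74e-03) = 2.17; pKa₂ = -log(5.97e-08) = 7.22. For an amphiprotic species, pH ≈ ½(pKa₁ + pKa₂) = ½(2.17 + 7.22) = 4.70.

pH = 4.70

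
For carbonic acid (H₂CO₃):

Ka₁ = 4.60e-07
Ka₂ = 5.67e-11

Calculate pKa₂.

pKa₂ = -log(Ka₂) = -log(5.67e-11) = 10.25.

pK_{a2} = 10.25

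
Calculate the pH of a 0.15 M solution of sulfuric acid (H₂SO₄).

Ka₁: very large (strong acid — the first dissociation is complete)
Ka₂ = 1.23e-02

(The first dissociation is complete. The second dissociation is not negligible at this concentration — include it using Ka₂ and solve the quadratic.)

First dissociation is complete: [H⁺]₀ = [HSO₄⁻]₀ = C = 0.15 M. Second dissociation HSO₄⁻ ⇌ H⁺ + SO₄²⁻: let x = [SO₄²⁻]. Ka₂ = (C + x)·x / (C − x) = 1.23e-02 → x² + (C + Ka₂)·x − Ka₂·C = 0 → x² + 0.16230·x − 1.845e-03 = 0. x = (−0.16230 + √(0.16230² + 4 × 1.845e-03)) / 2 = 1.0667e-02 M. [H⁺] = C + x = 0.15 + 1.0667e-02 = 1.6067e-01 M. pH = -log(1.6067e-01) = 0.79.

pH = 0.79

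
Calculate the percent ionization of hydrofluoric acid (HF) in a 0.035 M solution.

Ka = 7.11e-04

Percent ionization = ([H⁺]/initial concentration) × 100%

Using Ka equilibrium: x² + Ka×x - Ka×C = 0. Solving: [H⁺] = 4.6456e-03. Percent = (4.6456e-03/0.035) × 100

Percent ionization = 13.3%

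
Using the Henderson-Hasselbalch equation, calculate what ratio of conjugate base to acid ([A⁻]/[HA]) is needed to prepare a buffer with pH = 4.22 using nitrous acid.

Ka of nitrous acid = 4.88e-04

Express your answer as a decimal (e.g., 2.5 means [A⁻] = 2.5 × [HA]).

pKa = -log(4.88e-04) = 3.3116. pH = pKa + log([A⁻]/[HA]), so log([A⁻]/[HA]) = pH − pKa = 4.22 − 3.3116 = 0.9084. [A⁻]/[HA] = 10^(0.9084) = 8.10

[A⁻]/[HA] = 8.10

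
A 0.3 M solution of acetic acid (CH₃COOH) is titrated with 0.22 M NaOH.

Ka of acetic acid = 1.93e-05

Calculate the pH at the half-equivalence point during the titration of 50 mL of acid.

At half-equivalence [HA] = [A⁻], so Henderson-Hasselbalch gives pH = pKa = -log(1.93e-05) = 4.71.

pH = pKa = 4.71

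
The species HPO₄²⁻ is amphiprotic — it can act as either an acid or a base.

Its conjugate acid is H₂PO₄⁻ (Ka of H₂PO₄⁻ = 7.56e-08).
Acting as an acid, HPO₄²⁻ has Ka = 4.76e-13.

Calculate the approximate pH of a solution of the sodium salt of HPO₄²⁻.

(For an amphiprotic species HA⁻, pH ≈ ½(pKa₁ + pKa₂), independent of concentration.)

pKa₁ = -log(7.56e-08) = 7.12; pKa₂ = -log(4.76e-13) = 12.32. For an amphiprotic species, pH ≈ ½(pKa₁ + pKa₂) = ½(7.12 + 12.32) = 9.72.

pH = 9.72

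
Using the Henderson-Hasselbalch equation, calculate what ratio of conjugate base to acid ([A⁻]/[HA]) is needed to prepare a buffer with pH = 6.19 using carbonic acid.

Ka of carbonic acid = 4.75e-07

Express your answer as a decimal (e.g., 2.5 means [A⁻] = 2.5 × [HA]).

pKa = -log(4.75e-07) = 6.3233. pH = pKa + log([A⁻]/[HA]), so log([A⁻]/[HA]) = pH − pKa = 6.19 − 6.3233 = -0.1333. [A⁻]/[HA] = 10^(-0.1333) = 0.736

[A⁻]/[HA] = 0.736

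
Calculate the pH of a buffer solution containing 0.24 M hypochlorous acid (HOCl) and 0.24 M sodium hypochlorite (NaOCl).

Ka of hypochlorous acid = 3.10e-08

pKa = -log(3.10e-08) = 7.51. pH = pKa + log([A⁻]/[HA]) = 7.51 + log(0.24/0.24)

pH = 7.51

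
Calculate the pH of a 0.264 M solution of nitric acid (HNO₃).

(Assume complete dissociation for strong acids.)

[H⁺] = 0.264 M for strong acid. pH = -log[H⁺] = -log(0.264)

pH = 0.58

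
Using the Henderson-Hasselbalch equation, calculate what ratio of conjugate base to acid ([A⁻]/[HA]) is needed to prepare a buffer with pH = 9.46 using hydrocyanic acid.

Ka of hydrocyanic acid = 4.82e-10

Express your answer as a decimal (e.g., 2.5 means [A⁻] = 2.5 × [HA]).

pKa = -log(4.82e-10) = 9.3170. pH = pKa + log([A⁻]/[HA]), so log([A⁻]/[HA]) = pH − pKa = 9.46 − 9.3170 = 0.1430. [A⁻]/[HA] = 10^(0.1430) = 1.39

[A⁻]/[HA] = 1.39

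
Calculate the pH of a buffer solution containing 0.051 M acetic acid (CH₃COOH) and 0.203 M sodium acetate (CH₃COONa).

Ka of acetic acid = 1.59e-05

pKa = -log(1.59e-05) = 4.80. pH = pKa + log([A⁻]/[HA]) = 4.80 + log(0.203/0.051)

pH = 5.40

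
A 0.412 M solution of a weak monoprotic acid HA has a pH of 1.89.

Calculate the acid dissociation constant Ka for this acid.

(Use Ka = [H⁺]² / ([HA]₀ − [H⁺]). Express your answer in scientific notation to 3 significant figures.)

[H⁺] = 10^(−pH) = 10^(−1.89) = 1.288e-02 M. For HA ⇌ H⁺ + A⁻, Ka = [H⁺][A⁻]/[HA] = [H⁺]² / ([HA]₀ − [H⁺]) = (1.288e-02)² / (0.412 − 1.288e-02) = 4.16e-04.

K_a = 4.16e-04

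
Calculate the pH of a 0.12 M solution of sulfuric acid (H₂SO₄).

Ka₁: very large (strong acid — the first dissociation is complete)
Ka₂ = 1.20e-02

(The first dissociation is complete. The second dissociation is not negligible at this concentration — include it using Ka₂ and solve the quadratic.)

First dissociation is complete: [H⁺]₀ = [HSO₄⁻]₀ = C = 0.12 M. Second dissociation HSO₄⁻ ⇌ H⁺ + SO₄²⁻: let x = [SO₄²⁻]. Ka₂ = (C + x)·x / (C − x) = 1.20e-02 → x² + (C + Ka₂)·x − Ka₂·C = 0 → x² + 0.13200·x − 1.440e-03 = 0. x = (−0.13200 + √(0.13200² + 4 × 1.440e-03)) / 2 = 1.0131e-02 M. [H⁺] = C + x = 0.12 + 1.0131e-02 = 1.3013e-01 M. pH = -log(1.3013e-01) = 0.89.

pH = 0.89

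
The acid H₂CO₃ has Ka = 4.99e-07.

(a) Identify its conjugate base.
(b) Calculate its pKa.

(a) The conjugate base is formed by removing one H⁺ from H₂CO₃, giving HCO₃⁻. (b) pKa = -log(Ka) = -log(4.99e-07) = 6.30.

Conjugate base: HCO₃⁻; pK_a = 6.30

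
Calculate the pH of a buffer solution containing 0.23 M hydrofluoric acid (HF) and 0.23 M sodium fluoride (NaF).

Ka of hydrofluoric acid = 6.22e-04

pKa = -log(6.22e-04) = 3.21. pH = pKa + log([A⁻]/[HA]) = 3.21 + log(0.23/0.23)

pH = 3.21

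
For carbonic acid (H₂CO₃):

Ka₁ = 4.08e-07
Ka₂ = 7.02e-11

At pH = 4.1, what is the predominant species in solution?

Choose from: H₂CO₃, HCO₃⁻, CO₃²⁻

pKa₁ = 6.39, pKa₂ = 10.15. For a polyprotic acid the predominant species crosses at each pKa: below pKa_n the protonated form dominates, above it the deprotonated form does. At pH = 4.1, the predominant species is H₂CO₃.

H₂CO₃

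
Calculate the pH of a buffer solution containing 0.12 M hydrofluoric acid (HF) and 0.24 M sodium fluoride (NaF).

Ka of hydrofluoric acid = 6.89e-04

pKa = -log(6.89e-04) = 3.16. pH = pKa + log([A⁻]/[HA]) = 3.16 + log(0.24/0.12)

pH = 3.46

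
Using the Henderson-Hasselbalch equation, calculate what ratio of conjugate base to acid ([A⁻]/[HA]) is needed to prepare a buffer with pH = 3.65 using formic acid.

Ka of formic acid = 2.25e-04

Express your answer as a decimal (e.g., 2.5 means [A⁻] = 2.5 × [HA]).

pKa = -log(2.25e-04) = 3.6478. pH = pKa + log([A⁻]/[HA]), so log([A⁻]/[HA]) = pH − pKa = 3.65 − 3.6478 = 0.0022. [A⁻]/[HA] = 10^(0.0022) = 1.01

[A⁻]/[HA] = 1.01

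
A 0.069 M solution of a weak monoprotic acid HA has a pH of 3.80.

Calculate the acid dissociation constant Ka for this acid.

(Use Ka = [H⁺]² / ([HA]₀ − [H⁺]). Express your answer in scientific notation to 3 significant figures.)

[H⁺] = 10^(−pH) = 10^(−3.80) = 1.585e-04 M. For HA ⇌ H⁺ + A⁻, Ka = [H⁺][A⁻]/[HA] = [H⁺]² / ([HA]₀ − [H⁺]) = (1.585e-04)² / (0.069 − 1.585e-04) = 3.65e-07.

K_a = 3.65e-07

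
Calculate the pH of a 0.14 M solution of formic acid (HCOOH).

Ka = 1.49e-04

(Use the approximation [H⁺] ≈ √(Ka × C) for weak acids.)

[H⁺] = √(Ka × C) = √(1.49e-04 × 0.14) = 4.5673e-03. pH = -log(4.5673e-03)

pH = 2.34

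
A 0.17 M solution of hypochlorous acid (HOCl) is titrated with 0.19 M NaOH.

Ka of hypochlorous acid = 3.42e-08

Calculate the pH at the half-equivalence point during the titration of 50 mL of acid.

At half-equivalence [HA] = [A⁻], so Henderson-Hasselbalch gives pH = pKa = -log(3.42e-08) = 7.47.

pH = pKa = 7.47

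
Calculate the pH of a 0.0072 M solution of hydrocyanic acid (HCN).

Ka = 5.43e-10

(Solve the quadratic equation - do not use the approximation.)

x² + Ka×x - Ka×C = 0. Using quadratic formula: [H⁺] = 1.9770e-06

pH = 5.70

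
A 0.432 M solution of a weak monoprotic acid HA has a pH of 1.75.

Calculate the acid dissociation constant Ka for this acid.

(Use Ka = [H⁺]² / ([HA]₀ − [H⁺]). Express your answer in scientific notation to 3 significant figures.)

[H⁺] = 10^(−pH) = 10^(−1.75) = 1.778e-02 M. For HA ⇌ H⁺ + A⁻, Ka = [H⁺][A⁻]/[HA] = [H⁺]² / ([HA]₀ − [H⁺]) = (1.778e-02)² / (0.432 − 1.778e-02) = 7.63e-04.

K_a = 7.63e-04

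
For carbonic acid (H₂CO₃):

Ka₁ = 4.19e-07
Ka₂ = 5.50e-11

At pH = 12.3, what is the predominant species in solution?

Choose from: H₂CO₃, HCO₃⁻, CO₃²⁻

pKa₁ = 6.38, pKa₂ = 10.26. For a polyprotic acid the predominant species crosses at each pKa: below pKa_n the protonated form dominates, above it the deprotonated form does. At pH = 12.3, the predominant species is CO₃²⁻.

CO₃²⁻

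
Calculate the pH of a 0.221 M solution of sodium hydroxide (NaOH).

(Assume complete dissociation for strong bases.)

[OH⁻] = 0.221 M for strong base. pOH = -log[OH⁻] = 0.66, pH = 14 - pOH

pH = 13.34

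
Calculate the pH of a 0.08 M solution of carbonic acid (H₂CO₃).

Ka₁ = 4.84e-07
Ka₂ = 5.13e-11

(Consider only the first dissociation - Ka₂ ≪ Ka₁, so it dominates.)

First dissociation dominates. From Ka₁ = [H⁺][HA⁻]/[H₂A], x² + Ka₁·x − Ka₁·C = 0 with C = 0.08 M and Ka₁ = 4.84e-07. Solving: [H⁺] = (−Ka₁ + √(Ka₁² + 4·Ka₁·C)) / 2 = 1.9653e-04 M. pH = -log(1.9653e-04) = 3.71.

pH = 3.71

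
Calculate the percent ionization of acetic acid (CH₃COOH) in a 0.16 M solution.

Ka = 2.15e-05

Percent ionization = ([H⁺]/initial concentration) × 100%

Using Ka equilibrium: x² + Ka×x - Ka×C = 0. Solving: [H⁺] = 1.8440e-03. Percent = (1.8440e-03/0.16) × 100

Percent ionization = 1.15%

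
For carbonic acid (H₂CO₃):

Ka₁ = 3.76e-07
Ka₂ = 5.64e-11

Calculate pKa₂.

pKa₂ = -log(Ka₂) = -log(5.64e-11) = 10.25.

pK_{a2} = 10.25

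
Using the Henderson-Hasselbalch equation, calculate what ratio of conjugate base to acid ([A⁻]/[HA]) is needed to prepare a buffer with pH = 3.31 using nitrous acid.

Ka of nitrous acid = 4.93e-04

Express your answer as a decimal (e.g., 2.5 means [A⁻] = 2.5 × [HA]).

pKa = -log(4.93e-04) = 3.3072. pH = pKa + log([A⁻]/[HA]), so log([A⁻]/[HA]) = pH − pKa = 3.31 − 3.3072 = 0.0028. [A⁻]/[HA] = 10^(0.0028) = 1.01

[A⁻]/[HA] = 1.01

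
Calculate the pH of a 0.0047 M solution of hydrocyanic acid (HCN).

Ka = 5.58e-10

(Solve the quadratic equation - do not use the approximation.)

x² + Ka×x - Ka×C = 0. Using quadratic formula: [H⁺] = 1.6192e-06

pH = 5.79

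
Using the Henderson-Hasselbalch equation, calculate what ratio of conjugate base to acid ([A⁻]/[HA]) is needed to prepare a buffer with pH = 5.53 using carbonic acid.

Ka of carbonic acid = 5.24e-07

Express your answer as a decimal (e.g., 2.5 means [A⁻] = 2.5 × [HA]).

pKa = -log(5.24e-07) = 6.2807. pH = pKa + log([A⁻]/[HA]), so log([A⁻]/[HA]) = pH − pKa = 5.53 − 6.2807 = -0.7507. [A⁻]/[HA] = 10^(-0.7507) = 0.178

[A⁻]/[HA] = 0.178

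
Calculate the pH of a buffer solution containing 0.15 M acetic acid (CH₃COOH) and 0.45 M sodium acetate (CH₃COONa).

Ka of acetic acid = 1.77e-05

pKa = -log(1.77e-05) = 4.75. pH = pKa + log([A⁻]/[HA]) = 4.75 + log(0.45/0.15)

pH = 5.23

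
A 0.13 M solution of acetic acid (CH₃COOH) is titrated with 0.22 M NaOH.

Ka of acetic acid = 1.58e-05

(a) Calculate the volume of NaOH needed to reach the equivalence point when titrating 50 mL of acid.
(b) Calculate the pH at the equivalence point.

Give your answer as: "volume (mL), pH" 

moles acid = 0.13 × 50/1000 = 0.0065 mol; V_base = moles/0.22 × 1000 = 29.5 mL. At equivalence only the conjugate base is present: [A⁻] = 0.0065/0.080 = 8.1714e-02 M. Kb = Kw/Ka = 6.33e-10; [OH⁻] = √(Kb × [A⁻]) = 7.1915e-06; pOH = 5.14; pH = 14 - pOH = 8.86.

V = 29.5 mL, pH = 8.86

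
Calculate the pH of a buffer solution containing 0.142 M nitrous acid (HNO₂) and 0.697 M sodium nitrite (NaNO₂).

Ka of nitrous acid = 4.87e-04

pKa = -log(4.87e-04) = 3.31. pH = pKa + log([A⁻]/[HA]) = 3.31 + log(0.697/0.142)

pH = 4.00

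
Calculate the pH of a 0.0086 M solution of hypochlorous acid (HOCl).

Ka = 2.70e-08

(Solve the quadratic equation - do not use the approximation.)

x² + Ka×x - Ka×C = 0. Using quadratic formula: [H⁺] = 1.5225e-05

pH = 4.82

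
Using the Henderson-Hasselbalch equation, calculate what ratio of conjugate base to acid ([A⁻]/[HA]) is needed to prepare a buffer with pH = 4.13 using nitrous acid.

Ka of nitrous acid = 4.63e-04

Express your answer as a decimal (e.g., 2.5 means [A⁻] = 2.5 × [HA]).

pKa = -log(4.63e-04) = 3.3344. pH = pKa + log([A⁻]/[HA]), so log([A⁻]/[HA]) = pH − pKa = 4.13 − 3.3344 = 0.7956. [A⁻]/[HA] = 10^(0.7956) = 6.25

[A⁻]/[HA] = 6.25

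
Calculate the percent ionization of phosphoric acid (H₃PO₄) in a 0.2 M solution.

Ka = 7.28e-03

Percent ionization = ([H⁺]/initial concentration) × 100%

Using Ka equilibrium: x² + Ka×x - Ka×C = 0. Solving: [H⁺] = 3.4691e-02. Percent = (3.4691e-02/0.2) × 100

Percent ionization = 17.3%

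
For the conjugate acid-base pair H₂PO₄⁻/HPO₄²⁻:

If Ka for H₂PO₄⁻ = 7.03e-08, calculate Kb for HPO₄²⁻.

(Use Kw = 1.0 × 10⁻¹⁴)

For a conjugate pair Ka × Kb = Kw, so Kb = Kw/Ka = 1.0 × 10⁻¹⁴ / 7.03e-08 = 1.42e-07.

K_b = 1.42e-07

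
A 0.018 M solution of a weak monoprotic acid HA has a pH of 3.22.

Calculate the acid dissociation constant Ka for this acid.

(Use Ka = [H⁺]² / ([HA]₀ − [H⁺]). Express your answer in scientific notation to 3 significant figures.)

[H⁺] = 10^(−pH) = 10^(−3.22) = 6.026e-04 M. For HA ⇌ H⁺ + A⁻, Ka = [H⁺][A⁻]/[HA] = [H⁺]² / ([HA]₀ − [H⁺]) = (6.026e-04)² / (0.018 − 6.026e-04) = 2.09e-05.

K_a = 2.09e-05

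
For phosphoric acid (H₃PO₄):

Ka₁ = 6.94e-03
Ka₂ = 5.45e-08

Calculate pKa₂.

pKa₂ = -log(Ka₂) = -log(5.45e-08) = 7.26.

pK_{a2} = 7.26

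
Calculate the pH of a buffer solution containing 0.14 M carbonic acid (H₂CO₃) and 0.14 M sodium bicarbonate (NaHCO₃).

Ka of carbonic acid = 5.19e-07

pKa = -log(5.19e-07) = 6.28. pH = pKa + log([A⁻]/[HA]) = 6.28 + log(0.14/0.14)

pH = 6.28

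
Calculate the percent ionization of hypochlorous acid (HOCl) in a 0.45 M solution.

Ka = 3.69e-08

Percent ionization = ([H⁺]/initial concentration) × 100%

Using Ka equilibrium: x² + Ka×x - Ka×C = 0. Solving: [H⁺] = 1.2884e-04. Percent = (1.2884e-04/0.45) × 100

Percent ionization = 0.0286%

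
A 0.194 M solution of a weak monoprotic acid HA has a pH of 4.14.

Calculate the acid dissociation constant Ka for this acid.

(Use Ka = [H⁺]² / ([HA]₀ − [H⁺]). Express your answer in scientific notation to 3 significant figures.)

[H⁺] = 10^(−pH) = 10^(−4.14) = 7.244e-05 M. For HA ⇌ H⁺ + A⁻, Ka = [H⁺][A⁻]/[HA] = [H⁺]² / ([HA]₀ − [H⁺]) = (7.244e-05)² / (0.194 − 7.244e-05) = 2.71e-08.

K_a = 2.71e-08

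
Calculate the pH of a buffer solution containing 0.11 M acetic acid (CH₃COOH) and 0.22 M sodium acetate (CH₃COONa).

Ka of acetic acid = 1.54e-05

pKa = -log(1.54e-05) = 4.81. pH = pKa + log([A⁻]/[HA]) = 4.81 + log(0.22/0.11)

pH = 5.11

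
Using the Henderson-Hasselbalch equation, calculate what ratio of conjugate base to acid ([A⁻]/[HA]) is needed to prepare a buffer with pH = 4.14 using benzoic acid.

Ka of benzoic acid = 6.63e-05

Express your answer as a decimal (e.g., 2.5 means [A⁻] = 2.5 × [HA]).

pKa = -log(6.63e-05) = 4.1785. pH = pKa + log([A⁻]/[HA]), so log([A⁻]/[HA]) = pH − pKa = 4.14 − 4.1785 = -0.0385. [A⁻]/[HA] = 10^(-0.0385) = 0.915

[A⁻]/[HA] = 0.915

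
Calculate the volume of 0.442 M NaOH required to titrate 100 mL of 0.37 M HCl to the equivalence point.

At equivalence: moles acid = moles base. moles HCl = 0.37 × 100/1000 = 0.037 mol. V_base = moles / 0.442 × 1000 = 83.7 mL.

V_{base} = 83.7 mL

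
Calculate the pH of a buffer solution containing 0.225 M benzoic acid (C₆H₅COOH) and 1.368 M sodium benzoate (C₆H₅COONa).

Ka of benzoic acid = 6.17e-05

pKa = -log(6.17e-05) = 4.21. pH = pKa + log([A⁻]/[HA]) = 4.21 + log(1.368/0.225)

pH = 4.99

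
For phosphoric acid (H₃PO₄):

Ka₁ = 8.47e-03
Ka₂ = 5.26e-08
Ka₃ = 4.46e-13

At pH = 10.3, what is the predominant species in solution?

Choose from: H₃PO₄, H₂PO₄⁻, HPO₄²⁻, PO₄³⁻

pKa₁ = 2.07, pKa₂ = 7.28, pKa₃ = 12.35. For a polyprotic acid the predominant species crosses at each pKa: below pKa_n the protonated form dominates, above it the deprotonated form does. At pH = 10.3, the predominant species is HPO₄²⁻.

HPO₄²⁻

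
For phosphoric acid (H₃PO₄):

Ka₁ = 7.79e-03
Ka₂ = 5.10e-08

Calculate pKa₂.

pKa₂ = -log(Ka₂) = -log(5.10e-08) = 7.29.

pK_{a2} = 7.29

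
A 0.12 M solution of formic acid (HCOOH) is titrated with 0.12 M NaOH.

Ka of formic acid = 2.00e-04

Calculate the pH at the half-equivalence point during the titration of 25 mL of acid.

At half-equivalence [HA] = [A⁻], so Henderson-Hasselbalch gives pH = pKa = -log(2.00e-04) = 3.70.

pH = pKa = 3.70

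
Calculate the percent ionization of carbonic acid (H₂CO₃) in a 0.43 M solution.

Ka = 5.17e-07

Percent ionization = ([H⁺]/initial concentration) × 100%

Using Ka equilibrium: x² + Ka×x - Ka×C = 0. Solving: [H⁺] = 4.7124e-04. Percent = (4.7124e-04/0.43) × 100

Percent ionization = 0.11%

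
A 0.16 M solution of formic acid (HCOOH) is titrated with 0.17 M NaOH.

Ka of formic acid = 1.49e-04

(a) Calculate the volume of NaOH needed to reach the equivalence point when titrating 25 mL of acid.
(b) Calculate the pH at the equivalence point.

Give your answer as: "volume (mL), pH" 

moles acid = 0.16 × 25/1000 = 0.004 mol; V_base = moles/0.17 × 1000 = 23.5 mL. At equivalence only the conjugate base is present: [A⁻] = 0.004/0.049 = 8.2424e-02 M. Kb = Kw/Ka = 6.71e-11; [OH⁻] = √(Kb × [A⁻]) = 2.3520e-06; pOH = 5.63; pH = 14 - pOH = 8.37.

V = 23.5 mL, pH = 8.37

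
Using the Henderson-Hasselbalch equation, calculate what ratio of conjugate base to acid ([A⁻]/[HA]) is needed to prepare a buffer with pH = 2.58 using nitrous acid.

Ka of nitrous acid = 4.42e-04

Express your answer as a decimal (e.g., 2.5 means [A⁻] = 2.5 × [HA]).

pKa = -log(4.42e-04) = 3.3546. pH = pKa + log([A⁻]/[HA]), so log([A⁻]/[HA]) = pH − pKa = 2.58 − 3.3546 = -0.7746. [A⁻]/[HA] = 10^(-0.7746) = 0.168

[A⁻]/[HA] = 0.168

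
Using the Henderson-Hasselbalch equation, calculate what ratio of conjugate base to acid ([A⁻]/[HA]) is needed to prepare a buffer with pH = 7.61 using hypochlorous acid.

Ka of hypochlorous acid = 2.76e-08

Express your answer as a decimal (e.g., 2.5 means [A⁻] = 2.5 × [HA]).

pKa = -log(2.76e-08) = 7.5591. pH = pKa + log([A⁻]/[HA]), so log([A⁻]/[HA]) = pH − pKa = 7.61 − 7.5591 = 0.0509. [A⁻]/[HA] = 10^(0.0509) = 1.12

[A⁻]/[HA] = 1.12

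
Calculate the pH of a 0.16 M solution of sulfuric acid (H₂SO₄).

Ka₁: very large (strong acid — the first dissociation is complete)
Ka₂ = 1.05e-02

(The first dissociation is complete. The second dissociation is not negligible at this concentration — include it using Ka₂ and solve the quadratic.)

First dissociation is complete: [H⁺]₀ = [HSO₄⁻]₀ = C = 0.16 M. Second dissociation HSO₄⁻ ⇌ H⁺ + SO₄²⁻: let x = [SO₄²⁻]. Ka₂ = (C + x)·x / (C − x) = 1.05e-02 → x² + (C + Ka₂)·x − Ka₂·C = 0 → x² + 0.17050·x − 1.680e-03 = 0. x = (−0.17050 + √(0.17050² + 4 × 1.680e-03)) / 2 = 9.3416e-03 M. [H⁺] = C + x = 0.16 + 9.3416e-03 = 1.6934e-01 M. pH = -log(1.6934e-01) = 0.77.

pH = 0.77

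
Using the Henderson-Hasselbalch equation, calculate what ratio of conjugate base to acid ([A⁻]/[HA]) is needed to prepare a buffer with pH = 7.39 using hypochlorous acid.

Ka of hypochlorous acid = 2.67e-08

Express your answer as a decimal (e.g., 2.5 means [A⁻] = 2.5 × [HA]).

pKa = -log(2.67e-08) = 7.5735. pH = pKa + log([A⁻]/[HA]), so log([A⁻]/[HA]) = pH − pKa = 7.39 − 7.5735 = -0.1835. [A⁻]/[HA] = 10^(-0.1835) = 0.655

[A⁻]/[HA] = 0.655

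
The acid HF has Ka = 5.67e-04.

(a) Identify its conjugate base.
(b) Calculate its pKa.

(a) The conjugate base is formed by removing one H⁺ from HF, giving F⁻. (b) pKa = -log(Ka) = -log(5.67e-04) = 3.25.

Conjugate base: F⁻; pK_a = 3.25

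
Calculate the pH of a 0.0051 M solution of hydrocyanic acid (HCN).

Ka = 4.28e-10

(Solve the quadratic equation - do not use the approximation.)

x² + Ka×x - Ka×C = 0. Using quadratic formula: [H⁺] = 1.4772e-06

pH = 5.83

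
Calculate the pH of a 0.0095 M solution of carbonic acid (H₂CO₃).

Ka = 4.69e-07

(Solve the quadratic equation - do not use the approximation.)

x² + Ka×x - Ka×C = 0. Using quadratic formula: [H⁺] = 6.6515e-05

pH = 4.18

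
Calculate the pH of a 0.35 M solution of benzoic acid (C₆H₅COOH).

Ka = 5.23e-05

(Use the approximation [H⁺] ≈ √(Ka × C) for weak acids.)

[H⁺] = √(Ka × C) = √(5.23e-05 × 0.35) = 4.2784e-03. pH = -log(4.2784e-03)

pH = 2.37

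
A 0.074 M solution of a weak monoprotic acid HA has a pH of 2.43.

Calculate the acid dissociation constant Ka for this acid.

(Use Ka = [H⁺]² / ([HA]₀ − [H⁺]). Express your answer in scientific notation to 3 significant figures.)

[H⁺] = 10^(−pH) = 10^(−2.43) = 3.715e-03 M. For HA ⇌ H⁺ + A⁻, Ka = [H⁺][A⁻]/[HA] = [H⁺]² / ([HA]₀ − [H⁺]) = (3.715e-03)² / (0.074 − 3.715e-03) = 1.96e-04.

K_a = 1.96e-04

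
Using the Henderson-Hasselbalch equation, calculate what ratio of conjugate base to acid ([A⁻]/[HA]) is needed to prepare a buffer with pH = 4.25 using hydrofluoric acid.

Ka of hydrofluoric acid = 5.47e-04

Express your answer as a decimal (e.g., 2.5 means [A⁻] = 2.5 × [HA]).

pKa = -log(5.47e-04) = 3.2620. pH = pKa + log([A⁻]/[HA]), so log([A⁻]/[HA]) = pH − pKa = 4.25 − 3.2620 = 0.9880. [A⁻]/[HA] = 10^(0.9880) = 9.73

[A⁻]/[HA] = 9.73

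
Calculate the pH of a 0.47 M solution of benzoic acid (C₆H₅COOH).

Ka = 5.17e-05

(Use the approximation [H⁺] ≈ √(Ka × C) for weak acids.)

[H⁺] = √(Ka × C) = √(5.17e-05 × 0.47) = 4.9294e-03. pH = -log(4.9294e-03)

pH = 2.31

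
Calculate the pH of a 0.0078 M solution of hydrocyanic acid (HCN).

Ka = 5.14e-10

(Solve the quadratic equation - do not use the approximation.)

x² + Ka×x - Ka×C = 0. Using quadratic formula: [H⁺] = 2.0020e-06

pH = 5.70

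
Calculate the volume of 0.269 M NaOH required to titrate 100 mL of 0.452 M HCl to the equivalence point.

At equivalence: moles acid = moles base. moles HCl = 0.452 × 100/1000 = 0.0452 mol. V_base = moles / 0.269 × 1000 = 168.0 mL.

V_{base} = 168.0 mL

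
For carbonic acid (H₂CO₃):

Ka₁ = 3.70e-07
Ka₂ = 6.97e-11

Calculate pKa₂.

pKa₂ = -log(Ka₂) = -log(6.97e-11) = 10.16.

pK_{a2} = 10.16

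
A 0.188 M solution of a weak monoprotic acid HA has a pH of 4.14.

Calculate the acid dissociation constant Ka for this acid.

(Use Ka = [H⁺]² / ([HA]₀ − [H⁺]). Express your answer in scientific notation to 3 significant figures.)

[H⁺] = 10^(−pH) = 10^(−4.14) = 7.244e-05 M. For HA ⇌ H⁺ + A⁻, Ka = [H⁺][A⁻]/[HA] = [H⁺]² / ([HA]₀ − [H⁺]) = (7.244e-05)² / (0.188 − 7.244e-05) = 2.79e-08.

K_a = 2.79e-08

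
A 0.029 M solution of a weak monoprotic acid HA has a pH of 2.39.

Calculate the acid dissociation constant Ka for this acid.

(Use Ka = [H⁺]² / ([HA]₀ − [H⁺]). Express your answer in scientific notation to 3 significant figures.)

[H⁺] = 10^(−pH) = 10^(−2.39) = 4.074e-03 M. For HA ⇌ H⁺ + A⁻, Ka = [H⁺][A⁻]/[HA] = [H⁺]² / ([HA]₀ − [H⁺]) = (4.074e-03)² / (0.029 − 4.074e-03) = 6.66e-04.

K_a = 6.66e-04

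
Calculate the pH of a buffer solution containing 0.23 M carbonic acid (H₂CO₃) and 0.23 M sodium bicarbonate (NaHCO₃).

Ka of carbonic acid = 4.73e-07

pKa = -log(4.73e-07) = 6.33. pH = pKa + log([A⁻]/[HA]) = 6.33 + log(0.23/0.23)

pH = 6.33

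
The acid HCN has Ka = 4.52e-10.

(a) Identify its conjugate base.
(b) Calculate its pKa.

(a) The conjugate base is formed by removing one H⁺ from HCN, giving CN⁻. (b) pKa = -log(Ka) = -log(4.52e-10) = 9.34.

Conjugate base: CN⁻; pK_a = 9.34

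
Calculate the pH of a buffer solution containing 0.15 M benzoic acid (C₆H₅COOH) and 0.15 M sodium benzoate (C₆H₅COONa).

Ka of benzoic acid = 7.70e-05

pKa = -log(7.70e-05) = 4.11. pH = pKa + log([A⁻]/[HA]) = 4.11 + log(0.15/0.15)

pH = 4.11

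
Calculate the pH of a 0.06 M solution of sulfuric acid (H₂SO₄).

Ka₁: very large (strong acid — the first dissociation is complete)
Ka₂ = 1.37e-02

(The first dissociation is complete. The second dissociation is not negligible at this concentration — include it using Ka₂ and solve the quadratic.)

First dissociation is complete: [H⁺]₀ = [HSO₄⁻]₀ = C = 0.06 M. Second dissociation HSO₄⁻ ⇌ H⁺ + SO₄²⁻: let x = [SO₄²⁻]. Ka₂ = (C + x)·x / (C − x) = 1.37e-02 → x² + (C + Ka₂)·x − Ka₂·C = 0 → x² + 0.07370·x − 8.220e-04 = 0. x = (−0.07370 + √(0.07370² + 4 × 8.220e-04)) / 2 = 9.8396e-03 M. [H⁺] = C + x = 0.06 + 9.8396e-03 = 6.9840e-02 M. pH = -log(6.9840e-02) = 1.16.

pH = 1.16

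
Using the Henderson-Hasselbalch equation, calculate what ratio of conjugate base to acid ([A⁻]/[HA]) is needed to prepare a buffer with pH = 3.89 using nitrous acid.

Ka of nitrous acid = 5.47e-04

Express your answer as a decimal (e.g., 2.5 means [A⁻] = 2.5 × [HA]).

pKa = -log(5.47e-04) = 3.2620. pH = pKa + log([A⁻]/[HA]), so log([A⁻]/[HA]) = pH − pKa = 3.89 − 3.2620 = 0.6280. [A⁻]/[HA] = 10^(0.6280) = 4.25

[A⁻]/[HA] = 4.25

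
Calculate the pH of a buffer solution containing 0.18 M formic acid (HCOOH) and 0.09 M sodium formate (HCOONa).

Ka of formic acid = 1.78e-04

pKa = -log(1.78e-04) = 3.75. pH = pKa + log([A⁻]/[HA]) = 3.75 + log(0.09/0.18)

pH = 3.45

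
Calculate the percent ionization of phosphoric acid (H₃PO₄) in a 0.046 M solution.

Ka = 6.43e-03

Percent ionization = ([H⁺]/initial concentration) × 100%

Using Ka equilibrium: x² + Ka×x - Ka×C = 0. Solving: [H⁺] = 1.4281e-02. Percent = (1.4281e-02/0.046) × 100

Percent ionization = 31%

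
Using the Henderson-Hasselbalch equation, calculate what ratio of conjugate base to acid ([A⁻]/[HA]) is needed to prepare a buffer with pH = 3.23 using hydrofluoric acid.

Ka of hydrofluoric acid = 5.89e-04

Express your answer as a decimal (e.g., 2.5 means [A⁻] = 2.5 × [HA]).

pKa = -log(5.89e-04) = 3.2299. pH = pKa + log([A⁻]/[HA]), so log([A⁻]/[HA]) = pH − pKa = 3.23 − 3.2299 = 0.0001. [A⁻]/[HA] = 10^(0.0001) = 1.00

[A⁻]/[HA] = 1.00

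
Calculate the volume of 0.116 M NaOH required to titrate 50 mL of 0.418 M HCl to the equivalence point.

At equivalence: moles acid = moles base. moles HCl = 0.418 × 50/1000 = 0.0209 mol. V_base = moles / 0.116 × 1000 = 180.2 mL.

V_{base} = 180.2 mL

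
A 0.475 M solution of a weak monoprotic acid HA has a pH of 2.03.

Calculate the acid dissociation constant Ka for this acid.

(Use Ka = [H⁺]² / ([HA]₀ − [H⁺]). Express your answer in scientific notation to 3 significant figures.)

[H⁺] = 10^(−pH) = 10^(−2.03) = 9.333e-03 M. For HA ⇌ H⁺ + A⁻, Ka = [H⁺][A⁻]/[HA] = [H⁺]² / ([HA]₀ − [H⁺]) = (9.333e-03)² / (0.475 − 9.333e-03) = 1.87e-04.

K_a = 1.87e-04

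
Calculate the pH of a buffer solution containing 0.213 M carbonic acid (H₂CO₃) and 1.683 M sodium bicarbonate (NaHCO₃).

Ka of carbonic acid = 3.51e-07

pKa = -log(3.51e-07) = 6.45. pH = pKa + log([A⁻]/[HA]) = 6.45 + log(1.683/0.213)

pH = 7.35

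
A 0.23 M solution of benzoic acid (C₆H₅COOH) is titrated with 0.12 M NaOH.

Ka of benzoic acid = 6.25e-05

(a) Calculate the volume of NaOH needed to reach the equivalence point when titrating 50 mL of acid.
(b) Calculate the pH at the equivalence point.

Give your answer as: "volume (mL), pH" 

moles acid = 0.23 × 50/1000 = 0.0115 mol; V_base = moles/0.12 × 1000 = 95.8 mL. At equivalence only the conjugate base is present: [A⁻] = 0.0115/0.146 = 7.8857e-02 M. Kb = Kw/Ka = 1.60e-10; [OH⁻] = √(Kb × [A⁻]) = 3.5521e-06; pOH = 5.45; pH = 14 - pOH = 8.55.

V = 95.8 mL, pH = 8.55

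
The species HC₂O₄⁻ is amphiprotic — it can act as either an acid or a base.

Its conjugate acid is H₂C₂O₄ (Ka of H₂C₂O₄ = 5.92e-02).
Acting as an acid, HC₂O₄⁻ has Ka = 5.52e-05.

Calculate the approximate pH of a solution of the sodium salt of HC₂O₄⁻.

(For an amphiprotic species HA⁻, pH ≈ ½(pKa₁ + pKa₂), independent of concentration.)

pKa₁ = -log(5.92e-02) = 1.23; pKa₂ = -log(5.52e-05) = 4.26. For an amphiprotic species, pH ≈ ½(pKa₁ + pKa₂) = ½(1.23 + 4.26) = 2.74.

pH = 2.74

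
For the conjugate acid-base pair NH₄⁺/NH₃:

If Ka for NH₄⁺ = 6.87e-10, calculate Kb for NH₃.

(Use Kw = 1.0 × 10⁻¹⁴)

For a conjugate pair Ka × Kb = Kw, so Kb = Kw/Ka = 1.0 × 10⁻¹⁴ / 6.87e-10 = 1.46e-05.

K_b = 1.46e-05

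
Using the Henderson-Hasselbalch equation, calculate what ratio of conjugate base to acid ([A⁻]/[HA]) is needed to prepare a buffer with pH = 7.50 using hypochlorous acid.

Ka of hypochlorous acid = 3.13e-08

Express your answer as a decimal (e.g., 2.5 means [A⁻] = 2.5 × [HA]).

pKa = -log(3.13e-08) = 7.5045. pH = pKa + log([A⁻]/[HA]), so log([A⁻]/[HA]) = pH − pKa = 7.50 − 7.5045 = -0.0045. [A⁻]/[HA] = 10^(-0.0045) = 0.990

[A⁻]/[HA] = 0.990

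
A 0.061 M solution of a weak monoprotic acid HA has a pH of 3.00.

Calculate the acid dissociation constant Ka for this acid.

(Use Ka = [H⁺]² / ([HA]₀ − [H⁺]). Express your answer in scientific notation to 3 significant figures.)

[H⁺] = 10^(−pH) = 10^(−3.00) = 1.000e-03 M. For HA ⇌ H⁺ + A⁻, Ka = [H⁺][A⁻]/[HA] = [H⁺]² / ([HA]₀ − [H⁺]) = (1.000e-03)² / (0.061 − 1.000e-03) = 1.67e-05.

K_a = 1.67e-05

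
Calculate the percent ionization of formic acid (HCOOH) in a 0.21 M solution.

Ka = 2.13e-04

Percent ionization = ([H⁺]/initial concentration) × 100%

Using Ka equilibrium: x² + Ka×x - Ka×C = 0. Solving: [H⁺] = 6.5824e-03. Percent = (6.5824e-03/0.21) × 100

Percent ionization = 3.13%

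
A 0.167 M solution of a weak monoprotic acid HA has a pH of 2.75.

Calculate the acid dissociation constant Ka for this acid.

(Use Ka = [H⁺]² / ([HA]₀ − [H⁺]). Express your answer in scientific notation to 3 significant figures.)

[H⁺] = 10^(−pH) = 10^(−2.75) = 1.778e-03 M. For HA ⇌ H⁺ + A⁻, Ka = [H⁺][A⁻]/[HA] = [H⁺]² / ([HA]₀ − [H⁺]) = (1.778e-03)² / (0.167 − 1.778e-03) = 1.91e-05.

K_a = 1.91e-05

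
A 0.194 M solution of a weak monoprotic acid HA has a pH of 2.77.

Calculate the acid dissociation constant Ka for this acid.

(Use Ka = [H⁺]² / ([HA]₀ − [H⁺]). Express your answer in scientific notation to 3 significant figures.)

[H⁺] = 10^(−pH) = 10^(−2.77) = 1.698e-03 M. For HA ⇌ H⁺ + A⁻, Ka = [H⁺][A⁻]/[HA] = [H⁺]² / ([HA]₀ − [H⁺]) = (1.698e-03)² / (0.194 − 1.698e-03) = 1.50e-05.

K_a = 1.50e-05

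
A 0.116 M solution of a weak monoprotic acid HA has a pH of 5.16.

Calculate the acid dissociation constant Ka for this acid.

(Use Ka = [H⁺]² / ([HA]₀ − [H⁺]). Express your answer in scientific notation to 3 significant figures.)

[H⁺] = 10^(−pH) = 10^(−5.16) = 6.918e-06 M. For HA ⇌ H⁺ + A⁻, Ka = [H⁺][A⁻]/[HA] = [H⁺]² / ([HA]₀ − [H⁺]) = (6.918e-06)² / (0.116 − 6.918e-06) = 4.13e-10.

K_a = 4.13e-10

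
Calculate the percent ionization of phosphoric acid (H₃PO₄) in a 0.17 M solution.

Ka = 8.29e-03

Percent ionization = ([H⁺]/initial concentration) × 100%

Using Ka equilibrium: x² + Ka×x - Ka×C = 0. Solving: [H⁺] = 3.3624e-02. Percent = (3.3624e-02/0.17) × 100

Percent ionization = 19.8%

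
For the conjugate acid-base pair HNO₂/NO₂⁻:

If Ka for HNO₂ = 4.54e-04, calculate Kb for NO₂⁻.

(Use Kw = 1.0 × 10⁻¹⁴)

For a conjugate pair Ka × Kb = Kw, so Kb = Kw/Ka = 1.0 × 10⁻¹⁴ / 4.54e-04 = 2.20e-11.

K_b = 2.20e-11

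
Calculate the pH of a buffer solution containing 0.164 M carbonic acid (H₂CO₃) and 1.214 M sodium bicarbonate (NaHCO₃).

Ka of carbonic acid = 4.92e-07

pKa = -log(4.92e-07) = 6.31. pH = pKa + log([A⁻]/[HA]) = 6.31 + log(1.214/0.164)

pH = 7.18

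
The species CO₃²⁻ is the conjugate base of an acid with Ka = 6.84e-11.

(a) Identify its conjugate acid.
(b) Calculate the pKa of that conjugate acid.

(a) The conjugate acid is formed by adding one H⁺ to CO₃²⁻, giving HCO₃⁻. (b) pKa = -log(Ka) = -log(6.84e-11) = 10.16.

Conjugate acid: HCO₃⁻; pK_a = 10.16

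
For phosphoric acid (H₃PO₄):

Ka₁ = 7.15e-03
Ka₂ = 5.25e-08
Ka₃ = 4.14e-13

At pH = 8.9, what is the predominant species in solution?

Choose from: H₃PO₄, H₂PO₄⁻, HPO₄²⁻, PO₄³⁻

pKa₁ = 2.15, pKa₂ = 7.28, pKa₃ = 12.38. For a polyprotic acid the predominant species crosses at each pKa: below pKa_n the protonated form dominates, above it the deprotonated form does. At pH = 8.9, the predominant species is HPO₄²⁻.

HPO₄²⁻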